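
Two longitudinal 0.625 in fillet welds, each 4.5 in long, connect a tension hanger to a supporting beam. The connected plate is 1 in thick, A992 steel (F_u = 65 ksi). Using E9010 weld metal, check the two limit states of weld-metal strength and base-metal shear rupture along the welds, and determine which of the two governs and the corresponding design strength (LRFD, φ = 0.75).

φR_n ≈ 161 kip (weld metal governs)

E90XX → F_EXX = 90 ksi.
t_e = 0.707 × 0.625 = 0.4419 in; L = 9 in.
Weld metal: φR_n = 0.75 × 0.6 × 90 × 0.4419 × 9 = 161.1 kip.
Base metal (shear rupture): φR_n = 0.75 × 0.6 × 65 × 1 × 9 = 263.2 kip.
Governing: weld metal.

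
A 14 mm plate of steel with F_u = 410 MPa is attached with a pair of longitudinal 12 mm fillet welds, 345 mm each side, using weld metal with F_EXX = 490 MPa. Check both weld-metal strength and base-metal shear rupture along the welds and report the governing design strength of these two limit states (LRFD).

t_e = 0.707 × 12 = 8.484 mm; L = 690 mm.
Weld metal: φR_n = 0.75 × 0.6 × 490 × 8.484 × 690 × 10⁻³ = 1291 kN.
Base metal (shear rupture): φR_n = 0.75 × 0.6 × 410 × 14 × 690 × 10⁻³ = 1782 kN.
Governing: weld metal.

φR_n ≈ 1290 kN (weld metal governs)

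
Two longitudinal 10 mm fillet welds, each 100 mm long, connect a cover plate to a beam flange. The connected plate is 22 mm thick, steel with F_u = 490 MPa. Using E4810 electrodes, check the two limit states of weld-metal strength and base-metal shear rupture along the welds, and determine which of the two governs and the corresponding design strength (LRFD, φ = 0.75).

φR_n ≈ 305 kN (weld metal governs)

E48XX → F_EXX = 480 MPa.
t_e = 0.707 × 10 = 7.07 mm; L = 200 mm.
Weld metal: φR_n = 0.75 × 0.6 × 480 × 7.07 × 200 × 10⁻³ = 305.4 kN.
Base metal (shear rupture): φR_n = 0.75 × 0.6 × 490 × 22 × 200 × 10⁻³ = 970.2 kN.
Governing: weld metal.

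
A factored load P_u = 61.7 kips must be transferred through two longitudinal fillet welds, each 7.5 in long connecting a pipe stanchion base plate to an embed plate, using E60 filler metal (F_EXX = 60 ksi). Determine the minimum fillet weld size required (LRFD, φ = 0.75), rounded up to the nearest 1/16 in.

Total weld length L = 15 in.
Required throat t_e = P_u / (φ × 0.6 F_EXX × L) = 61.7 / (0.75 × 0.6 × 60 × 15) = 0.1523 in.
Required leg w = t_e / 0.707 = 0.2155 in → use 1/4 in.

w = 1/4 in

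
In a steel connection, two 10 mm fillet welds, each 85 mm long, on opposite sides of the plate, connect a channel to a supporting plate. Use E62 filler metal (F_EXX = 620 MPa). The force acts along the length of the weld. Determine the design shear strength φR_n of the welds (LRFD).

φR_n ≈ 335 kN

Effective throat t_e = 0.707 × 10 = 7.07 mm.
Total length L = 170 mm; A_we = 7.07 × 170 = 1202 mm².
F_nw = 0.6 F_EXX = 0.6 × 620 = 372 MPa.
φR_n = 0.75 × 372 × 1202 × 10⁻³ = 335.3 kN.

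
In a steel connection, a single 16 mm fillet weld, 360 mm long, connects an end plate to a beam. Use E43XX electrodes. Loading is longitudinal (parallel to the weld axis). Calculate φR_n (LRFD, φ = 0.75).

E43XX → F_EXX = 430 MPa.
Effective throat t_e = 0.707 × 16 = 11.31 mm.
Total length L = 360 mm; A_we = 11.31 × 360 = 4072 mm².
F_nw = 0.6 F_EXX = 0.6 × 430 = 258 MPa.
φR_n = 0.75 × 258 × 4072 × 10⁻³ = 788 kN.

φR_n ≈ 788 kN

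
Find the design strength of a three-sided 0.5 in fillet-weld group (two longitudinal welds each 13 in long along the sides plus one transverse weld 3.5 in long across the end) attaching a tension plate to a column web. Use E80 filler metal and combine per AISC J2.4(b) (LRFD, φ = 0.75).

φR_n ≈ 375 kip

E80XX → F_EXX = 80 ksi.
t_e = 0.707 × 0.5 = 0.3535 in.
R_nwl = 0.6 × 80 × 0.3535 × 26 = 441.2 kip (longitudinal, 2 welds).
R_nwt = 0.6 × 80 × 0.3535 × 3.5 = 59.39 kip (transverse, base value).
(i) R_nwl + R_nwt = 500.6 kip; (ii) 0.85 R_nwl + 1.5 R_nwt = 464.1 kip.
R_n = max = 500.6 kip [governs: (i)]; φR_n = 375.4 kip.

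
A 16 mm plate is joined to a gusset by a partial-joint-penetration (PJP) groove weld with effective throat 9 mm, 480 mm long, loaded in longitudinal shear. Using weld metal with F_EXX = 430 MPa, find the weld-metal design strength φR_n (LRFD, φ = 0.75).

φR_n ≈ 836 kN

Effective throat (given) t_e = 9 mm.
A_we = 9 × 480 = 4320 mm².
F_nw = 0.6 F_EXX = 258 MPa.
φR_n = 0.75 × 258 × 4320 × 10⁻³ = 835.9 kN.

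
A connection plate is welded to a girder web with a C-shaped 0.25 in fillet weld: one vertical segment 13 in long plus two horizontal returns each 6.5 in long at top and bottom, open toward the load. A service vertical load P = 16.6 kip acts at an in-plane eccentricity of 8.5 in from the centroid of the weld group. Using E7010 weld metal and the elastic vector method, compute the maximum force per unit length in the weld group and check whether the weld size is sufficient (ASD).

f_max ≈ 1.81 kip/in; adequate

E70XX → F_EXX = 70 ksi.
Total weld length L_w = 26 in. Treat welds as unit-width lines.
Centroid: x̄ = 2×6.5×3.25 / 26 = 1.625 in from the vertical weld.
Polar moment about centroid: J = I_x + I_y = [13³/12 + 2×6.5×6.5²] + [13×1.625² + 2(6.5³/12 + 6.5×1.625²)] = 846.8 in³.
Direct shear f_v = P/L_w = 16.6 / 26 = 0.6385 kip/in (vertical).
Torsion M = P·e = 16.6 × 8.5 = 141.1 kip·in.
Critical point at (x, y) = (4.875, 6.5) from centroid. f_tx = M·y/J = 1.083 kip/in; f_ty = M·x/J = 0.8123 kip/in.
Resultant f_max = √[f_tx² + (f_v + f_ty)²] = √[1.083² + (0.6385 + 0.8123)²] = 1.811 kip/in.
Capacity per unit length: r_n/Ω = (1/2.0) × 0.6 × 70 × (0.707 × 0.25) = 3.712 kip/in.
1.811 ≤ 3.712 → adequate.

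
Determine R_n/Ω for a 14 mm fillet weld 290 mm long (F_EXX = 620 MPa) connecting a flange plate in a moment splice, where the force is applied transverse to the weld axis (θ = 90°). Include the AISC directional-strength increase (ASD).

t_e = 0.707 × 14 = 9.898 mm; A_we = 9.898 × 290 = 2870 mm².
Directional factor: 1.0 + 0.5 sin^1.5(90°) = 1.5.
F_nw = 0.6 × 620 × 1.5 = 558 MPa.
R_n/Ω = (558 × 2870) / 2.0 × 10⁻³ = 800.8 kN.

R_n/Ω ≈ 801 kN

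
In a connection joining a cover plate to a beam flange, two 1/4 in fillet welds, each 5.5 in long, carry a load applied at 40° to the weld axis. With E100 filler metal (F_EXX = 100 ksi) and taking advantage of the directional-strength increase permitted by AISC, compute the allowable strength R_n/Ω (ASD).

R_n/Ω ≈ 73.4 kip

t_e = 0.707 × 0.25 = 0.1767 in; A_we = 0.1767 × 11 = 1.944 in².
Directional factor: 1.0 + 0.5 sin^1.5(40°) = 1.258.
F_nw = 0.6 × 100 × 1.258 = 75.46 ksi.
R_n/Ω = (75.46 × 1.944) / 2.0 = 73.36 kip.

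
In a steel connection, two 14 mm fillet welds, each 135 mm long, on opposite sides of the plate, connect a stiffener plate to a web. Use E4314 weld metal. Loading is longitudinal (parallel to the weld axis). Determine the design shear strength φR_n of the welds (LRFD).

φR_n ≈ 517 kN

E43XX → F_EXX = 430 MPa.
Effective throat t_e = 0.707 × 14 = 9.898 mm.
Total length L = 270 mm; A_we = 9.898 × 270 = 2672 mm².
F_nw = 0.6 F_EXX = 0.6 × 430 = 258 MPa.
φR_n = 0.75 × 258 × 2672 × 10⁻³ = 517.1 kN.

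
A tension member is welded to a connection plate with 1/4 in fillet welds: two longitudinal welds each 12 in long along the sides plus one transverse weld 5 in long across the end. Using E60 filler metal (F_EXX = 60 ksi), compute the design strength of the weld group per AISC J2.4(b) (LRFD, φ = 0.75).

t_e = 0.707 × 0.25 = 0.1767 in.
R_nwl = 0.6 × 60 × 0.1767 × 24 = 152.7 kip (longitudinal, 2 welds).
R_nwt = 0.6 × 60 × 0.1767 × 5 = 31.81 kip (transverse, base value).
(i) R_nwl + R_nwt = 184.5 kip; (ii) 0.85 R_nwl + 1.5 R_nwt = 177.5 kip.
R_n = max = 184.5 kip [governs: (i)]; φR_n = 138.4 kip.

φR_n ≈ 138 kip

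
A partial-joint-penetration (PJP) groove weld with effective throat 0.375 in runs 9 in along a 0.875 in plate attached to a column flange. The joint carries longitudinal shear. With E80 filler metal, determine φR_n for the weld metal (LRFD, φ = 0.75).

φR_n ≈ 122 kip

E80XX → F_EXX = 80 ksi.
Effective throat (given) t_e = 0.375 in.
A_we = 0.375 × 9 = 3.375 in².
F_nw = 0.6 F_EXX = 48 ksi.
φR_n = 0.75 × 48 × 3.375 = 121.5 kip.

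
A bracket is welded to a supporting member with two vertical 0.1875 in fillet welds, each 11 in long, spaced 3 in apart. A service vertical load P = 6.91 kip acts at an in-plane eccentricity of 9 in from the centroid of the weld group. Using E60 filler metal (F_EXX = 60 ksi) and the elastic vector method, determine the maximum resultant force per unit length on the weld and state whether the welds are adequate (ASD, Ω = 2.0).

f_max ≈ 1.42 kip/in; adequate

Total weld length L_w = 22 in. Treat welds as unit-width lines.
Polar moment about centroid: J = 2[d³/12 + d(b/2)²] = 2[11³/12 + 11×1.5²] = 271.3 in³.
Direct shear f_v = P/L_w = 6.91 / 22 = 0.3141 kip/in (vertical).
Torsion M = P·e = 6.91 × 9 = 62.19 kip·in.
Critical point at (x, y) = (1.5, 5.5) from centroid. f_tx = M·y/J = 1.261 kip/in; f_ty = M·x/J = 0.3438 kip/in.
Resultant f_max = √[f_tx² + (f_v + f_ty)²] = √[1.261² + (0.3141 + 0.3438)²] = 1.422 kip/in.
Capacity per unit length: r_n/Ω = (1/2.0) × 0.6 × 60 × (0.707 × 0.1875) = 2.386 kip/in.
1.422 ≤ 2.386 → adequate.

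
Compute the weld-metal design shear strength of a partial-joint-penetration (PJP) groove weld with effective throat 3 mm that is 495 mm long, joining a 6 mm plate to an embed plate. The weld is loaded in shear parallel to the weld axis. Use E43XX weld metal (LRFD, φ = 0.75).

E43XX → F_EXX = 430 MPa.
Effective throat (given) t_e = 3 mm.
A_we = 3 × 495 = 1485 mm².
F_nw = 0.6 F_EXX = 258 MPa.
φR_n = 0.75 × 258 × 1485 × 10⁻³ = 287.3 kN.

φR_n ≈ 287 kN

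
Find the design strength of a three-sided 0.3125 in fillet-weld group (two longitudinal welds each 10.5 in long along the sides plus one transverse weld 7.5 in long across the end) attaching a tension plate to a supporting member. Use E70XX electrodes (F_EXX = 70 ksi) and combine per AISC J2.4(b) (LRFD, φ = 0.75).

φR_n ≈ 203 kip

t_e = 0.707 × 0.3125 = 0.2209 in.
R_nwl = 0.6 × 70 × 0.2209 × 21 = 194.9 kip (longitudinal, 2 welds).
R_nwt = 0.6 × 70 × 0.2209 × 7.5 = 69.6 kip (transverse, base value).
(i) R_nwl + R_nwt = 264.5 kip; (ii) 0.85 R_nwl + 1.5 R_nwt = 270 kip.
R_n = max = 270 kip [governs: (ii)]; φR_n = 202.5 kip.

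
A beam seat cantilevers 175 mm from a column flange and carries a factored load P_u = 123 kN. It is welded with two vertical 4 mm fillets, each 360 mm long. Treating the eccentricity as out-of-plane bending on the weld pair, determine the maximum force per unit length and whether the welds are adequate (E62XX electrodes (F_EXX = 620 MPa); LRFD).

f_max ≈ 527 N/mm; adequate

L_w = 2 × 360 = 720 mm; section modulus (unit throat) S = 2 × L²/6 = 43200 mm².
Direct shear f_v = P/L_w = 123×10³/720 = 170.8 N/mm.
Moment M = P × e = 123×10³ × 175 = 21525000 N·mm; bending f_b = M/S = 498.3 N/mm.
f_max = √(f_v² + f_b²) = √(170.8² + 498.3²) = 526.7 N/mm.
φr_n = 0.75 × 0.6 × 620 × (0.707 × 4) = 789 N/mm → adequate.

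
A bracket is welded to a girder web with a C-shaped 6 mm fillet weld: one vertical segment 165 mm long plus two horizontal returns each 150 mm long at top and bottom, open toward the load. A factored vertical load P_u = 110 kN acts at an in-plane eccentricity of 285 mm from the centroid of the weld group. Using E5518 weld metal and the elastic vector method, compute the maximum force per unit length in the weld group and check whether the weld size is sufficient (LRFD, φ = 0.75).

E55XX → F_EXX = 550 MPa.
Total weld length L_w = 465 mm. Treat welds as unit-width lines.
Centroid: x̄ = 2×150×75 / 465 = 48.39 mm from the vertical weld.
Polar moment about centroid: J = I_x + I_y = [165³/12 + 2×150×82.5²] + [165×48.39² + 2(150³/12 + 150×26.61²)] = 3578000 mm³.
Direct shear f_v = P/L_w = 110×10³ / 465 = 236.6 N/mm (vertical).
Torsion M = P·e = 110×10³ × 285 = 31350000 N·mm.
Critical point at (x, y) = (101.6, 82.5) from centroid. f_tx = M·y/J = 723 N/mm; f_ty = M·x/J = 890.4 N/mm.
Resultant f_max = √[f_tx² + (f_v + f_ty)²] = √[723² + (236.6 + 890.4)²] = 1339 N/mm.
Capacity per unit length: φr_n = 0.75 × 0.6 × 550 × (0.707 × 6) = 1050 N/mm.
1339 > 1050 → NOT adequate.

f_max ≈ 1340 N/mm; NOT adequate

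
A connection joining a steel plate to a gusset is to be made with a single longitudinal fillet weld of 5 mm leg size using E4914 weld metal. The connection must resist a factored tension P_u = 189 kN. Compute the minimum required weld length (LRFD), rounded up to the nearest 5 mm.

E49XX → F_EXX = 490 MPa.
Throat t_e = 0.707 × 5 = 3.535 mm.
φr_n = 0.75 × 0.6 × 490 × 3.535 × 10⁻³ = 0.7795 kN/mm.
L_req = P_u / φr_n = 189 / 0.7795 = 242.5 mm total.
Round up → use L = 245 mm.

L = 245 mm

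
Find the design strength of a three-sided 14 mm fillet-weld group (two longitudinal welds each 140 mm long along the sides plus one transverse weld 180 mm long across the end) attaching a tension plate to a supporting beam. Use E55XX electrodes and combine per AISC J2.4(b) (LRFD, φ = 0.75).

E55XX → F_EXX = 550 MPa.
t_e = 0.707 × 14 = 9.898 mm.
R_nwl = 0.6 × 550 × 9.898 × 280 × 10⁻³ = 914.6 kN (longitudinal, 2 welds).
R_nwt = 0.6 × 550 × 9.898 × 180 × 10⁻³ = 587.9 kN (transverse, base value).
(i) R_nwl + R_nwt = 1503 kN; (ii) 0.85 R_nwl + 1.5 R_nwt = 1659 kN.
R_n = max = 1659 kN [governs: (ii)]; φR_n = 1244 kN.

φR_n ≈ 1240 kN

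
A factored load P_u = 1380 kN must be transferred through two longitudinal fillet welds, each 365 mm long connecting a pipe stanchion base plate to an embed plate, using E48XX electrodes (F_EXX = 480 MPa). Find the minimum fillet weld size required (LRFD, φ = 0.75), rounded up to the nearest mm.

w = 13 mm

Total weld length L = 730 mm.
Required throat t_e = P_u / (φ × 0.6 F_EXX × L) = 1380 / (0.75 × 0.6 × 480 × 730 × 10⁻³) = 8.752 mm.
Required leg w = t_e / 0.707 = 12.38 mm → use 13 mm.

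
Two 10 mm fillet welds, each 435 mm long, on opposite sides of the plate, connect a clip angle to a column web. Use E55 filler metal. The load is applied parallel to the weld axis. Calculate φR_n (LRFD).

E55XX → F_EXX = 550 MPa.
Effective throat t_e = 0.707 × 10 = 7.07 mm.
Total length L = 870 mm; A_we = 7.07 × 870 = 6151 mm².
F_nw = 0.6 F_EXX = 0.6 × 550 = 330 MPa.
φR_n = 0.75 × 330 × 6151 × 10⁻³ = 1522 kN.

φR_n ≈ 1520 kN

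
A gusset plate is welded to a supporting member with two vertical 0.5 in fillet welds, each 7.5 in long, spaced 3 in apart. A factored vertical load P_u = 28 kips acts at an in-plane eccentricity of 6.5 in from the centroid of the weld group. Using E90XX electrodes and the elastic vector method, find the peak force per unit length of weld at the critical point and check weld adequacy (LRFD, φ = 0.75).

E90XX → F_EXX = 90 ksi.
Total weld length L_w = 15 in. Treat welds as unit-width lines.
Polar moment about centroid: J = 2[d³/12 + d(b/2)²] = 2[7.5³/12 + 7.5×1.5²] = 104.1 in³.
Direct shear f_v = P/L_w = 28 / 15 = 1.867 kip/in (vertical).
Torsion M = P·e = 28 × 6.5 = 182 kip·in.
Critical point at (x, y) = (1.5, 3.75) from centroid. f_tx = M·y/J = 6.559 kip/in; f_ty = M·x/J = 2.623 kip/in.
Resultant f_max = √[f_tx² + (f_v + f_ty)²] = √[6.559² + (1.867 + 2.623)²] = 7.948 kip/in.
Capacity per unit length: φr_n = 0.75 × 0.6 × 90 × (0.707 × 0.5) = 14.32 kip/in.
7.948 ≤ 14.32 → adequate.

f_max ≈ 7.95 kip/in; adequate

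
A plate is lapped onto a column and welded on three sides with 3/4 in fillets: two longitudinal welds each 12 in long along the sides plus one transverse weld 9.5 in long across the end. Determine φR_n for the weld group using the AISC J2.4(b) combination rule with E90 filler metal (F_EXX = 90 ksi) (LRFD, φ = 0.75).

φR_n ≈ 744 kip

t_e = 0.707 × 0.75 = 0.5302 in.
R_nwl = 0.6 × 90 × 0.5302 × 24 = 687.2 kip (longitudinal, 2 welds).
R_nwt = 0.6 × 90 × 0.5302 × 9.5 = 272 kip (transverse, base value).
(i) R_nwl + R_nwt = 959.2 kip; (ii) 0.85 R_nwl + 1.5 R_nwt = 992.2 kip.
R_n = max = 992.2 kip [governs: (ii)]; φR_n = 744.1 kip.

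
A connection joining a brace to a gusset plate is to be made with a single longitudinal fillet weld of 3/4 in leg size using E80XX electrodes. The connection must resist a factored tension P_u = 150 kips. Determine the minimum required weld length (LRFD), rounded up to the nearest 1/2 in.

E80XX → F_EXX = 80 ksi.
Throat t_e = 0.707 × 0.75 = 0.5302 in.
φr_n = 0.75 × 0.6 × 80 × 0.5302 = 19.09 kips/in.
L_req = P_u / φr_n = 150 / 19.09 = 7.858 in total.
Round up → use L = 8 in.

L = 8 in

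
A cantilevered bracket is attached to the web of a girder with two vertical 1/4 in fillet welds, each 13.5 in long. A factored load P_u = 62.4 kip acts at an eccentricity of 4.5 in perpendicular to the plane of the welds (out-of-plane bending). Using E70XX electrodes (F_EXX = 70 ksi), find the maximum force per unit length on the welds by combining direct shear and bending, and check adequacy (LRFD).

f_max ≈ 5.17 kip/in; adequate

L_w = 2 × 13.5 = 27 in; section modulus (unit throat) S = 2 × L²/6 = 60.75 in².
Direct shear f_v = P/L_w = 62.4/27 = 2.311 kip/in.
Moment M = P × e = 62.4 × 4.5 = 280.8 kip·in; bending f_b = M/S = 4.622 kip/in.
f_max = √(f_v² + f_b²) = √(2.311² + 4.622²) = 5.168 kip/in.
φr_n = 0.75 × 0.6 × 70 × (0.707 × 0.25) = 5.568 kip/in → adequate.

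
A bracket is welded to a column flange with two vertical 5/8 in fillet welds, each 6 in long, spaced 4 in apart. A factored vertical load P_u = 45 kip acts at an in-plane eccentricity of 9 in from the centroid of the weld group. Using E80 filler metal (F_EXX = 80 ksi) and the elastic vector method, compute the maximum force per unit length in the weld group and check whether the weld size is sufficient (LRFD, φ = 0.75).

Total weld length L_w = 12 in. Treat welds as unit-width lines.
Polar moment about centroid: J = 2[d³/12 + d(b/2)²] = 2[6³/12 + 6×2²] = 84 in³.
Direct shear f_v = P/L_w = 45 / 12 = 3.75 kip/in (vertical).
Torsion M = P·e = 45 × 9 = 405 kip·in.
Critical point at (x, y) = (2, 3) from centroid. f_tx = M·y/J = 14.46 kip/in; f_ty = M·x/J = 9.643 kip/in.
Resultant f_max = √[f_tx² + (f_v + f_ty)²] = √[14.46² + (3.75 + 9.643)²] = 19.71 kip/in.
Capacity per unit length: φr_n = 0.75 × 0.6 × 80 × (0.707 × 0.625) = 15.91 kip/in.
19.71 > 15.91 → NOT adequate.

f_max ≈ 19.7 kip/in; NOT adequate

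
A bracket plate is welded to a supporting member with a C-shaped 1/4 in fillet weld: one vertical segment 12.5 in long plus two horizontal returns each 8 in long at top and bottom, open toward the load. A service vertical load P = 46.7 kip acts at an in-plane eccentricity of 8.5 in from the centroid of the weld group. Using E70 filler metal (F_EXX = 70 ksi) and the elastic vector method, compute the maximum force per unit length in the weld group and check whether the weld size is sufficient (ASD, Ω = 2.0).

Total weld length L_w = 28.5 in. Treat welds as unit-width lines.
Centroid: x̄ = 2×8×4 / 28.5 = 2.246 in from the vertical weld.
Polar moment about centroid: J = I_x + I_y = [12.5³/12 + 2×8×6.25²] + [12.5×2.246² + 2(8³/12 + 8×1.754²)] = 985.4 in³.
Direct shear f_v = P/L_w = 46.7 / 28.5 = 1.639 kip/in (vertical).
Torsion M = P·e = 46.7 × 8.5 = 396.95 kip·in.
Critical point at (x, y) = (5.754, 6.25) from centroid. f_tx = M·y/J = 2.518 kip/in; f_ty = M·x/J = 2.318 kip/in.
Resultant f_max = √[f_tx² + (f_v + f_ty)²] = √[2.518² + (1.639 + 2.318)²] = 4.69 kip/in.
Capacity per unit length: r_n/Ω = (1/2.0) × 0.6 × 70 × (0.707 × 0.25) = 3.712 kip/in.
4.69 > 3.712 → NOT adequate.

f_max ≈ 4.69 kip/in; NOT adequate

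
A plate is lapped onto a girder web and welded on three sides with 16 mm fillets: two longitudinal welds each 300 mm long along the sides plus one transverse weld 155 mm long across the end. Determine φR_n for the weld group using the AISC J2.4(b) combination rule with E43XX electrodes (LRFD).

φR_n ≈ 1650 kN

E43XX → F_EXX = 430 MPa.
t_e = 0.707 × 16 = 11.31 mm.
R_nwl = 0.6 × 430 × 11.31 × 600 × 10⁻³ = 1751 kN (longitudinal, 2 welds).
R_nwt = 0.6 × 430 × 11.31 × 155 × 10⁻³ = 452.4 kN (transverse, base value).
(i) R_nwl + R_nwt = 2203 kN; (ii) 0.85 R_nwl + 1.5 R_nwt = 2167 kN.
R_n = max = 2203 kN [governs: (i)]; φR_n = 1653 kN.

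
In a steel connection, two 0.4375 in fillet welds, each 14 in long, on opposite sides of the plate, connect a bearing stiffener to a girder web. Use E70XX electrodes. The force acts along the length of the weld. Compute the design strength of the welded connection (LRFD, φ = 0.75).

φR_n ≈ 273 kip

E70XX → F_EXX = 70 ksi.
Effective throat t_e = 0.707 × 0.4375 = 0.3093 in.
Total length L = 28 in; A_we = 0.3093 × 28 = 8.661 in².
F_nw = 0.6 F_EXX = 0.6 × 70 = 42 ksi.
φR_n = 0.75 × 42 × 8.661 = 272.8 kip.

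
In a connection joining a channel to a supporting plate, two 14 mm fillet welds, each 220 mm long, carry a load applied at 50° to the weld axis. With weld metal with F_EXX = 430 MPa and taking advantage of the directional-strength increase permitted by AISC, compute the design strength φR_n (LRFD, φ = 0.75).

t_e = 0.707 × 14 = 9.898 mm; A_we = 9.898 × 440 = 4355 mm².
Directional factor: 1.0 + 0.5 sin^1.5(50°) = 1.335.
F_nw = 0.6 × 430 × 1.335 = 344.5 MPa.
φR_n = 0.75 × 344.5 × 4355 × 10⁻³ = 1125 kN.

φR_n ≈ 1130 kN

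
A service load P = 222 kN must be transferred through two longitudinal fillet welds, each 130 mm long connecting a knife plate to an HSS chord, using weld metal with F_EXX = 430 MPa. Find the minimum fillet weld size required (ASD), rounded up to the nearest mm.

w = 10 mm

Total weld length L = 260 mm.
Required throat t_e = P × Ω / (0.6 F_EXX × L) = 222 × 2.0 / (0.6 × 430 × 260 × 10⁻³) = 6.619 mm.
Required leg w = t_e / 0.707 = 9.362 mm → use 10 mm.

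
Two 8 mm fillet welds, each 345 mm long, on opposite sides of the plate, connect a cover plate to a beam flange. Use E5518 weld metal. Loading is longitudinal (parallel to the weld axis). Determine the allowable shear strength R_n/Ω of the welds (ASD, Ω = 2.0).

R_n/Ω ≈ 644 kN

E55XX → F_EXX = 550 MPa.
Effective throat t_e = 0.707 × 8 = 5.656 mm.
Total length L = 690 mm; A_we = 5.656 × 690 = 3903 mm².
F_nw = 0.6 F_EXX = 0.6 × 550 = 330 MPa.
R_n = 330 × 3903 × 10⁻³ = 1288 kN; R_n/Ω = 1288/2.0 = 643.9 kN.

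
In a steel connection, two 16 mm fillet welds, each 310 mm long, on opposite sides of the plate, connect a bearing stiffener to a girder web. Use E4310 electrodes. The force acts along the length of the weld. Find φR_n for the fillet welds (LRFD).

φR_n ≈ 1360 kN

E43XX → F_EXX = 430 MPa.
Effective throat t_e = 0.707 × 16 = 11.31 mm.
Total length L = 620 mm; A_we = 11.31 × 620 = 7013 mm².
F_nw = 0.6 F_EXX = 0.6 × 430 = 258 MPa.
φR_n = 0.75 × 258 × 7013 × 10⁻³ = 1357 kN.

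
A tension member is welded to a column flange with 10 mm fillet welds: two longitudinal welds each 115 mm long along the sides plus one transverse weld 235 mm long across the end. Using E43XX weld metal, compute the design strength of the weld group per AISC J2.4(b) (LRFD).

φR_n ≈ 750 kN

E43XX → F_EXX = 430 MPa.
t_e = 0.707 × 10 = 7.07 mm.
R_nwl = 0.6 × 430 × 7.07 × 230 × 10⁻³ = 419.5 kN (longitudinal, 2 welds).
R_nwt = 0.6 × 430 × 7.07 × 235 × 10⁻³ = 428.7 kN (transverse, base value).
(i) R_nwl + R_nwt = 848.2 kN; (ii) 0.85 R_nwl + 1.5 R_nwt = 999.6 kN.
R_n = max = 999.6 kN [governs: (ii)]; φR_n = 749.7 kN.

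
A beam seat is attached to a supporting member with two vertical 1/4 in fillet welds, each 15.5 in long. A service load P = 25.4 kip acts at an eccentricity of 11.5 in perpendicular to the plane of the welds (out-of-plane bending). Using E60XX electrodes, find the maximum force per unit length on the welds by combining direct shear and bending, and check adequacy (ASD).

f_max ≈ 3.74 kip/in; NOT adequate

E60XX → F_EXX = 60 ksi.
L_w = 2 × 15.5 = 31 in; section modulus (unit throat) S = 2 × L²/6 = 80.08 in².
Direct shear f_v = P/L_w = 25.4/31 = 0.8194 kip/in.
Moment M = P × e = 25.4 × 11.5 = 292.1 kip·in; bending f_b = M/S = 3.647 kip/in.
f_max = √(f_v² + f_b²) = √(0.8194² + 3.647²) = 3.738 kip/in.
r_n/Ω = (1/2.0) × 0.6 × 60 × (0.707 × 0.25) = 3.181 kip/in → NOT adequate.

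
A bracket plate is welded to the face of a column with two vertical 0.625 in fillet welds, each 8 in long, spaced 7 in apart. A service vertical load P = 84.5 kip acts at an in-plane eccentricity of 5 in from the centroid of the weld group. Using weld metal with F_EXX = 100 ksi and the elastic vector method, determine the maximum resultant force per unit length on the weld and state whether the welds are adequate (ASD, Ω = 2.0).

Total weld length L_w = 16 in. Treat welds as unit-width lines.
Polar moment about centroid: J = 2[d³/12 + d(b/2)²] = 2[8³/12 + 8×3.5²] = 281.3 in³.
Direct shear f_v = P/L_w = 84.5 / 16 = 5.281 kip/in (vertical).
Torsion M = P·e = 84.5 × 5 = 422.5 kip·in.
Critical point at (x, y) = (3.5, 4) from centroid. f_tx = M·y/J = 6.007 kip/in; f_ty = M·x/J = 5.256 kip/in.
Resultant f_max = √[f_tx² + (f_v + f_ty)²] = √[6.007² + (5.281 + 5.256)²] = 12.13 kip/in.
Capacity per unit length: r_n/Ω = (1/2.0) × 0.6 × 100 × (0.707 × 0.625) = 13.26 kip/in.
12.13 ≤ 13.26 → adequate.

f_max ≈ 12.1 kip/in; adequate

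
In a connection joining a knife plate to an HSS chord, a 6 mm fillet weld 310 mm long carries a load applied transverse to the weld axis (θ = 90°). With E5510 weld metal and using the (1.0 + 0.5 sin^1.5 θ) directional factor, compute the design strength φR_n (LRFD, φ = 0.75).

E55XX → F_EXX = 550 MPa.
t_e = 0.707 × 6 = 4.242 mm; A_we = 4.242 × 310 = 1315 mm².
Directional factor: 1.0 + 0.5 sin^1.5(90°) = 1.5.
F_nw = 0.6 × 550 × 1.5 = 495 MPa.
φR_n = 0.75 × 495 × 1315 × 10⁻³ = 488.2 kN.

φR_n ≈ 488 kN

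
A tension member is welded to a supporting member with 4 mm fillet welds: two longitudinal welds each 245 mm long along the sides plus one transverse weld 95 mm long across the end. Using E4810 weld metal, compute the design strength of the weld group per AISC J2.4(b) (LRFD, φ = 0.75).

φR_n ≈ 357 kN

E48XX → F_EXX = 480 MPa.
t_e = 0.707 × 4 = 2.828 mm.
R_nwl = 0.6 × 480 × 2.828 × 490 × 10⁻³ = 399.1 kN (longitudinal, 2 welds).
R_nwt = 0.6 × 480 × 2.828 × 95 × 10⁻³ = 77.37 kN (transverse, base value).
(i) R_nwl + R_nwt = 476.5 kN; (ii) 0.85 R_nwl + 1.5 R_nwt = 455.3 kN.
R_n = max = 476.5 kN [governs: (i)]; φR_n = 357.3 kN.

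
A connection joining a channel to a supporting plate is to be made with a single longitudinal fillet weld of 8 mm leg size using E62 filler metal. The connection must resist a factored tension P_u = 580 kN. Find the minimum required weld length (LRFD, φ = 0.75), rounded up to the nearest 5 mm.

L = 370 mm

E62XX → F_EXX = 620 MPa.
Throat t_e = 0.707 × 8 = 5.656 mm.
φr_n = 0.75 × 0.6 × 620 × 5.656 × 10⁻³ = 1.578 kN/mm.
L_req = P_u / φr_n = 580 / 1.578 = 367.5 mm total.
Round up → use L = 370 mm.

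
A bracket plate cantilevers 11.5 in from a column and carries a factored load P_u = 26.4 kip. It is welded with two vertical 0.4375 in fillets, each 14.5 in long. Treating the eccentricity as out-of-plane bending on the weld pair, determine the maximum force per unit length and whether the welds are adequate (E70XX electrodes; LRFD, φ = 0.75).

E70XX → F_EXX = 70 ksi.
L_w = 2 × 14.5 = 29 in; section modulus (unit throat) S = 2 × L²/6 = 70.08 in².
Direct shear f_v = P/L_w = 26.4/29 = 0.9103 kip/in.
Moment M = P × e = 26.4 × 11.5 = 303.6 kip·in; bending f_b = M/S = 4.332 kip/in.
f_max = √(f_v² + f_b²) = √(0.9103² + 4.332²) = 4.427 kip/in.
φr_n = 0.75 × 0.6 × 70 × (0.707 × 0.4375) = 9.743 kip/in → adequate.

f_max ≈ 4.43 kip/in; adequate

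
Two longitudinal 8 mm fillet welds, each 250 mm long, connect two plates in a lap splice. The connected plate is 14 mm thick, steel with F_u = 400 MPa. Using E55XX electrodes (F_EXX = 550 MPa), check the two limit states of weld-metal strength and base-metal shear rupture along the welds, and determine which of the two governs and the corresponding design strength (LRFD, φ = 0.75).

φR_n ≈ 700 kN (weld metal governs)

t_e = 0.707 × 8 = 5.656 mm; L = 500 mm.
Weld metal: φR_n = 0.75 × 0.6 × 550 × 5.656 × 500 × 10⁻³ = 699.9 kN.
Base metal (shear rupture): φR_n = 0.75 × 0.6 × 400 × 14 × 500 × 10⁻³ = 1260 kN.
Governing: weld metal.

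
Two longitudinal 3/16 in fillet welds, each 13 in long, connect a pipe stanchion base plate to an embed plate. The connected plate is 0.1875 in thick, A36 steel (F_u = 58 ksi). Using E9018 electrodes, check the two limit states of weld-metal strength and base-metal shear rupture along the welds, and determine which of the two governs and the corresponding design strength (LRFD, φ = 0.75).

φR_n ≈ 127 kips (base-metal shear rupture governs)

E90XX → F_EXX = 90 ksi.
t_e = 0.707 × 0.1875 = 0.1326 in; L = 26 in.
Weld metal: φR_n = 0.75 × 0.6 × 90 × 0.1326 × 26 = 139.6 kips.
Base metal (shear rupture): φR_n = 0.75 × 0.6 × 58 × 0.1875 × 26 = 127.2 kips.
Governing: base-metal shear rupture.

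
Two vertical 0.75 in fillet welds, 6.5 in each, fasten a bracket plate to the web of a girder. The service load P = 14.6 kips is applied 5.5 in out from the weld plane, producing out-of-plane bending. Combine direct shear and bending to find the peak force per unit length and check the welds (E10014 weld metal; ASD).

f_max ≈ 5.81 kip/in; adequate

E100XX → F_EXX = 100 ksi.
L_w = 2 × 6.5 = 13 in; section modulus (unit throat) S = 2 × L²/6 = 14.08 in².
Direct shear f_v = P/L_w = 14.6/13 = 1.123 kip/in.
Moment M = P × e = 14.6 × 5.5 = 80.3 kip·in; bending f_b = M/S = 5.702 kip/in.
f_max = √(f_v² + f_b²) = √(1.123² + 5.702²) = 5.811 kip/in.
r_n/Ω = (1/2.0) × 0.6 × 100 × (0.707 × 0.75) = 15.91 kip/in → adequate.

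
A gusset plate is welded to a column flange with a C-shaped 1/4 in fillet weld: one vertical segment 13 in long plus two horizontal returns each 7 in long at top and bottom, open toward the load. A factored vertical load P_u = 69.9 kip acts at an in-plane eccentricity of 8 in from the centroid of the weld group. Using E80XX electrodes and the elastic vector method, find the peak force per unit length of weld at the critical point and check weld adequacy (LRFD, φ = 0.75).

f_max ≈ 7 kip/in; NOT adequate

E80XX → F_EXX = 80 ksi.
Total weld length L_w = 27 in. Treat welds as unit-width lines.
Centroid: x̄ = 2×7×3.5 / 27 = 1.815 in from the vertical weld.
Polar moment about centroid: J = I_x + I_y = [13³/12 + 2×7×6.5²] + [13×1.815² + 2(7³/12 + 7×1.685²)] = 914.3 in³.
Direct shear f_v = P/L_w = 69.9 / 27 = 2.589 kip/in (vertical).
Torsion M = P·e = 69.9 × 8 = 559.2 kip·in.
Critical point at (x, y) = (5.185, 6.5) from centroid. f_tx = M·y/J = 3.975 kip/in; f_ty = M·x/J = 3.171 kip/in.
Resultant f_max = √[f_tx² + (f_v + f_ty)²] = √[3.975² + (2.589 + 3.171)²] = 6.999 kip/in.
Capacity per unit length: φr_n = 0.75 × 0.6 × 80 × (0.707 × 0.25) = 6.363 kip/in.
6.999 > 6.363 → NOT adequate.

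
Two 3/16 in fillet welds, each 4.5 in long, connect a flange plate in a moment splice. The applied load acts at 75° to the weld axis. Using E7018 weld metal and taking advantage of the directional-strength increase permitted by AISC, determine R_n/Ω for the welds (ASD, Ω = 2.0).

E70XX → F_EXX = 70 ksi.
t_e = 0.707 × 0.1875 = 0.1326 in; A_we = 0.1326 × 9 = 1.193 in².
Directional factor: 1.0 + 0.5 sin^1.5(75°) = 1.475.
F_nw = 0.6 × 70 × 1.475 = 61.94 ksi.
R_n/Ω = (61.94 × 1.193) / 2.0 = 36.95 kip.

R_n/Ω ≈ 36.9 kip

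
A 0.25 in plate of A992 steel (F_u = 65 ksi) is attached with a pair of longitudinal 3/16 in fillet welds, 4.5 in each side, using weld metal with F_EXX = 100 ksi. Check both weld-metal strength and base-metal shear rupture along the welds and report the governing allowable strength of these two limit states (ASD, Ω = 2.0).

R_n/Ω ≈ 35.8 kips (weld metal governs)

t_e = 0.707 × 0.1875 = 0.1326 in; L = 9 in.
Weld metal: R_n/Ω = (1/2.0) × 0.6 × 100 × 0.1326 × 9 = 35.79 kips.
Base metal (shear rupture): R_n/Ω = (1/2.0) × 0.6 × 65 × 0.25 × 9 = 43.88 kips.
Governing: weld metal.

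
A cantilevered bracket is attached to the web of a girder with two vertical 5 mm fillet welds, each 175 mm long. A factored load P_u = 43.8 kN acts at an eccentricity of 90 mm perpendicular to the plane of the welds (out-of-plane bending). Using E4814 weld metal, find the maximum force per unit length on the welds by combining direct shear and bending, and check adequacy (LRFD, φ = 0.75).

f_max ≈ 406 N/mm; adequate

E48XX → F_EXX = 480 MPa.
L_w = 2 × 175 = 350 mm; section modulus (unit throat) S = 2 × L²/6 = 10210 mm².
Direct shear f_v = P/L_w = 43.8×10³/350 = 125.1 N/mm.
Moment M = P × e = 43.8×10³ × 90 = 3942000 N·mm; bending f_b = M/S = 386.2 N/mm.
f_max = √(f_v² + f_b²) = √(125.1² + 386.2²) = 405.9 N/mm.
φr_n = 0.75 × 0.6 × 480 × (0.707 × 5) = 763.6 N/mm → adequate.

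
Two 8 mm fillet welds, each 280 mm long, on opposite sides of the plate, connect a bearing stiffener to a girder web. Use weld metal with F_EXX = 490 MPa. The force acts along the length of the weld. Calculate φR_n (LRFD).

Effective throat t_e = 0.707 × 8 = 5.656 mm.
Total length L = 560 mm; A_we = 5.656 × 560 = 3167 mm².
F_nw = 0.6 F_EXX = 0.6 × 490 = 294 MPa.
φR_n = 0.75 × 294 × 3167 × 10⁻³ = 698.4 kN.

φR_n ≈ 698 kN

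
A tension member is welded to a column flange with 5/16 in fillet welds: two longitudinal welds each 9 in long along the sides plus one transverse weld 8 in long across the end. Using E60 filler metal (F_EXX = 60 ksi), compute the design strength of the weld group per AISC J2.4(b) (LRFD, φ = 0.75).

φR_n ≈ 163 kips

t_e = 0.707 × 0.3125 = 0.2209 in.
R_nwl = 0.6 × 60 × 0.2209 × 18 = 143.2 kips (longitudinal, 2 welds).
R_nwt = 0.6 × 60 × 0.2209 × 8 = 63.63 kips (transverse, base value).
(i) R_nwl + R_nwt = 206.8 kips; (ii) 0.85 R_nwl + 1.5 R_nwt = 217.1 kips.
R_n = max = 217.1 kips [governs: (ii)]; φR_n = 162.9 kips.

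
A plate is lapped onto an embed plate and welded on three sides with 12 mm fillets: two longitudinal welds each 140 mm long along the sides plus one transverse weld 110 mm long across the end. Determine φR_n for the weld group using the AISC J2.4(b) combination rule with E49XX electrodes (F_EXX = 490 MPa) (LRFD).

φR_n ≈ 754 kN

t_e = 0.707 × 12 = 8.484 mm.
R_nwl = 0.6 × 490 × 8.484 × 280 × 10⁻³ = 698.4 kN (longitudinal, 2 welds).
R_nwt = 0.6 × 490 × 8.484 × 110 × 10⁻³ = 274.4 kN (transverse, base value).
(i) R_nwl + R_nwt = 972.8 kN; (ii) 0.85 R_nwl + 1.5 R_nwt = 1005 kN.
R_n = max = 1005 kN [governs: (ii)]; φR_n = 753.9 kN.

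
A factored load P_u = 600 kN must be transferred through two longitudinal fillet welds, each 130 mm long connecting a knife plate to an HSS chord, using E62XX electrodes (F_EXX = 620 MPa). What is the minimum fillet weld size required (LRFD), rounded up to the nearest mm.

w = 12 mm

Total weld length L = 260 mm.
Required throat t_e = P_u / (φ × 0.6 F_EXX × L) = 600 / (0.75 × 0.6 × 620 × 260 × 10⁻³) = 8.271 mm.
Required leg w = t_e / 0.707 = 11.7 mm → use 12 mm.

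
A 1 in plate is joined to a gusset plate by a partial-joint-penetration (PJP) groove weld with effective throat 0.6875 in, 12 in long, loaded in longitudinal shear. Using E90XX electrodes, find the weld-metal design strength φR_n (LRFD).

φR_n ≈ 334 kip

E90XX → F_EXX = 90 ksi.
Effective throat (given) t_e = 0.6875 in.
A_we = 0.6875 × 12 = 8.25 in².
F_nw = 0.6 F_EXX = 54 ksi.
φR_n = 0.75 × 54 × 8.25 = 334.1 kip.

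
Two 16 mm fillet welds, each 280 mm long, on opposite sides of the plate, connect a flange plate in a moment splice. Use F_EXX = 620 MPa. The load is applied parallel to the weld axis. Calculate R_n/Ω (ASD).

R_n/Ω ≈ 1180 kN

Effective throat t_e = 0.707 × 16 = 11.31 mm.
Total length L = 560 mm; A_we = 11.31 × 560 = 6335 mm².
F_nw = 0.6 F_EXX = 0.6 × 620 = 372 MPa.
R_n = 372 × 6335 × 10⁻³ = 2357 kN; R_n/Ω = 2357/2.0 = 1178 kN.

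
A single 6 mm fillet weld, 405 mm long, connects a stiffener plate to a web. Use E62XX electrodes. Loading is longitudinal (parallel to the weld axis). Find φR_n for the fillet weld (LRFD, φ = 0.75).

φR_n ≈ 479 kN

E62XX → F_EXX = 620 MPa.
Effective throat t_e = 0.707 × 6 = 4.242 mm.
Total length L = 405 mm; A_we = 4.242 × 405 = 1718 mm².
F_nw = 0.6 F_EXX = 0.6 × 620 = 372 MPa.
φR_n = 0.75 × 372 × 1718 × 10⁻³ = 479.3 kN.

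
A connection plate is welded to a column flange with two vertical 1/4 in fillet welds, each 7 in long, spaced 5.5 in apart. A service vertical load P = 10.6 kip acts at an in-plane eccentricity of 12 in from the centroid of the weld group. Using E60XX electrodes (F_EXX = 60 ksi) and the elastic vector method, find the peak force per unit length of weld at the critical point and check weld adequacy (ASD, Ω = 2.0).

Total weld length L_w = 14 in. Treat welds as unit-width lines.
Polar moment about centroid: J = 2[d³/12 + d(b/2)²] = 2[7³/12 + 7×2.75²] = 163 in³.
Direct shear f_v = P/L_w = 10.6 / 14 = 0.7571 kip/in (vertical).
Torsion M = P·e = 10.6 × 12 = 127.2 kip·in.
Critical point at (x, y) = (2.75, 3.5) from centroid. f_tx = M·y/J = 2.731 kip/in; f_ty = M·x/J = 2.145 kip/in.
Resultant f_max = √[f_tx² + (f_v + f_ty)²] = √[2.731² + (0.7571 + 2.145)²] = 3.985 kip/in.
Capacity per unit length: r_n/Ω = (1/2.0) × 0.6 × 60 × (0.707 × 0.25) = 3.181 kip/in.
3.985 > 3.181 → NOT adequate.

f_max ≈ 3.99 kip/in; NOT adequate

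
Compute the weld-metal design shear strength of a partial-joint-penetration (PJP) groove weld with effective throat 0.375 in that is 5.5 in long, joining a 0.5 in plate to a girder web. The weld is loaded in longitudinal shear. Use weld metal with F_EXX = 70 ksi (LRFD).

φR_n ≈ 65 kip

Effective throat (given) t_e = 0.375 in.
A_we = 0.375 × 5.5 = 2.062 in².
F_nw = 0.6 F_EXX = 42 ksi.
φR_n = 0.75 × 42 × 2.062 = 64.97 kip.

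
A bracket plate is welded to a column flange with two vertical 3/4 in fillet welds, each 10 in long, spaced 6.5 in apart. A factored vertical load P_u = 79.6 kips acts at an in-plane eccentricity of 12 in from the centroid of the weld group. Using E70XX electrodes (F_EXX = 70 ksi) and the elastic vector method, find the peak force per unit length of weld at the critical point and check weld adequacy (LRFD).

Total weld length L_w = 20 in. Treat welds as unit-width lines.
Polar moment about centroid: J = 2[d³/12 + d(b/2)²] = 2[10³/12 + 10×3.25²] = 377.9 in³.
Direct shear f_v = P/L_w = 79.6 / 20 = 3.98 kip/in (vertical).
Torsion M = P·e = 79.6 × 12 = 955.2 kip·in.
Critical point at (x, y) = (3.25, 5) from centroid. f_tx = M·y/J = 12.64 kip/in; f_ty = M·x/J = 8.215 kip/in.
Resultant f_max = √[f_tx² + (f_v + f_ty)²] = √[12.64² + (3.98 + 8.215)²] = 17.56 kip/in.
Capacity per unit length: φr_n = 0.75 × 0.6 × 70 × (0.707 × 0.75) = 16.7 kip/in.
17.56 > 16.7 → NOT adequate.

f_max ≈ 17.6 kip/in; NOT adequate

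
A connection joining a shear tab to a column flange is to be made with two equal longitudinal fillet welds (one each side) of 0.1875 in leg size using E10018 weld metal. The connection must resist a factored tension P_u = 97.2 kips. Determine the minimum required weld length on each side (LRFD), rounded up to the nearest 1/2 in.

E100XX → F_EXX = 100 ksi.
Throat t_e = 0.707 × 0.1875 = 0.1326 in.
φr_n = 0.75 × 0.6 × 100 × 0.1326 = 5.965 kips/in.
L_req = P_u / φr_n = 97.2 / 5.965 = 16.29 in total.
Per side: 16.29 / 2 = 8.147 in.
Round up → use L = 8.5 in on each side.

L = 8.5 in on each side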